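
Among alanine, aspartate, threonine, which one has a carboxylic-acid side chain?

The acidic residues are Asp (D) and Glu (E), whose side chains end in a carboxylate group.
Of the listed options, only aspartate belongs to this group.

aspartate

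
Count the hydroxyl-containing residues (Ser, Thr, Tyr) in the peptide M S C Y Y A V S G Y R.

Matching residues: S2, Y4, Y5, S8, Y10.

5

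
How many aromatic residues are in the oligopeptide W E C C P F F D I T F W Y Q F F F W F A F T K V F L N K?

The aromatic amino acids are Phe (F, benzyl), Trp (W, indole), and Tyr (Y, phenol).
Matching residues: W1, F6, F7, F11, W12, Y13, F15, F16, F17, W18, F19, F21, F25.

13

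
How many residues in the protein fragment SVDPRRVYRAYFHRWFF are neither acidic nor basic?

11

Acidic: D, E. Basic: K, R, H. All other residues are neither.
Matching residues: S1, V2, P4, V7, Y8, A10, Y11, F12, W15, F16, F17.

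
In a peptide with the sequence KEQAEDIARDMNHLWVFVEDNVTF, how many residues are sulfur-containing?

The sulfur-bearing residues are cysteine (–SH) and methionine (–S–CH₃).
Matching residues: M11.

1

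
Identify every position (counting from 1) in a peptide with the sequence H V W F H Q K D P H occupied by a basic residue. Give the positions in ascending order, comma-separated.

1, 5, 7, 10

Matching residues: H1, H5, K7, H10.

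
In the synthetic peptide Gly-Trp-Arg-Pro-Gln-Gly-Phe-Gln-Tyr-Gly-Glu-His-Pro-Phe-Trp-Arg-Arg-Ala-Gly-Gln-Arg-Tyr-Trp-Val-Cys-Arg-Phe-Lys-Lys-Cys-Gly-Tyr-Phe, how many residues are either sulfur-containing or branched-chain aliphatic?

3

Sulfur-containing: C, M. Branched-chain aliphatic: I, L, V.
Sulfur-containing residues here: Cys25, Cys30 (2).
Branched-chain aliphatic residues here: Val24 (1).
The two groups share no amino acid, so total = 2 + 1 = 3.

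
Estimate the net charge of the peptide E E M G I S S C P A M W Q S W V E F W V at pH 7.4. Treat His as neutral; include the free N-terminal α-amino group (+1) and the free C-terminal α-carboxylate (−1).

Near pH 7.4, K and R contribute +1 each, D and E contribute −1 each, and every other side chain (His included, as stated) is uncharged.
Positive (K, R): none → +0.
Negative (D, E): E1, E2, E17 → −3.
The N-terminus (+1) and C-terminus (−1) cancel.
Net charge = (+0) + (−3) = −3.

-3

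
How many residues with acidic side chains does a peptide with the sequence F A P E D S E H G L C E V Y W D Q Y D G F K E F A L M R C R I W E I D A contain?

9

The acidic residues are Asp (D) and Glu (E), whose side chains end in a carboxylate group.
Matching residues: E4, D5, E7, E12, D16, D19, E23, E33, D35.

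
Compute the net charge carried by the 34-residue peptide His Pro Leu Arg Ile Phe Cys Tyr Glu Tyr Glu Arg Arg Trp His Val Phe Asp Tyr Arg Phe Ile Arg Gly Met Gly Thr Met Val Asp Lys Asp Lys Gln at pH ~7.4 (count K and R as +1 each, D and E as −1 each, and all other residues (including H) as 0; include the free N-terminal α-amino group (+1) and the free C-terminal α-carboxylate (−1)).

Positive (K, R): Arg4, Arg12, Arg13, Arg20, Arg23, Lys31, Lys33 → +7.
Negative (D, E): Glu9, Glu11, Asp18, Asp30, Asp32 → −5.
The N-terminus (+1) and C-terminus (−1) cancel.
Net charge = (+7) + (−5) = +2.

+2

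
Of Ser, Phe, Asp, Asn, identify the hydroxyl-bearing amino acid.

Ser

S, T, and Y are the three residues with a side-chain hydroxyl.
Of the listed options, only Ser belongs to this group.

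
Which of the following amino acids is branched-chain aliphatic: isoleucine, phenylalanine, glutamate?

isoleucine

The BCAAs are Val, Leu, and Ile — aliphatic side chains with a branch point.
Of the listed options, only isoleucine belongs to this group.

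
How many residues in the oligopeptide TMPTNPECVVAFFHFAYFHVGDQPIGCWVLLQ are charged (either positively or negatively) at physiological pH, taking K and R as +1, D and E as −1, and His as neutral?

Charged side chains at pH ~7.4: K, R (positive); D, E (negative).
Matching residues: E7, D22.

2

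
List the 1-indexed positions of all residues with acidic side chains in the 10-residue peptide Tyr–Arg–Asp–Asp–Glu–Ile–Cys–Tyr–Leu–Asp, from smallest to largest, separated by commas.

Aspartate (D) and glutamate (E) have carboxylic-acid side chains and are the acidic amino acids.
Matching residues: Asp3, Asp4, Glu5, Asp10.

3, 4, 5, 10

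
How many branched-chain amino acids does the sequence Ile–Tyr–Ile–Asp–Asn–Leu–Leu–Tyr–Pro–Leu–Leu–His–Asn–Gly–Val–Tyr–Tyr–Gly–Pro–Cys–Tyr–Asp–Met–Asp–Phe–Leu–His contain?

V, L, and I make up the branched-chain aliphatic group.
Matching residues: Ile1, Ile3, Leu6, Leu7, Leu10, Leu11, Val15, Leu26.

8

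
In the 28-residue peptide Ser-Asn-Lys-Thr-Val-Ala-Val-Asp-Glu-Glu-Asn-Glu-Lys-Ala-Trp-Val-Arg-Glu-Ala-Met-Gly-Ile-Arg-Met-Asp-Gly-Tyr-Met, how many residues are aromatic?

2

The aromatic amino acids are Phe (F, benzyl), Trp (W, indole), and Tyr (Y, phenol).
Matching residues: Trp15, Tyr27.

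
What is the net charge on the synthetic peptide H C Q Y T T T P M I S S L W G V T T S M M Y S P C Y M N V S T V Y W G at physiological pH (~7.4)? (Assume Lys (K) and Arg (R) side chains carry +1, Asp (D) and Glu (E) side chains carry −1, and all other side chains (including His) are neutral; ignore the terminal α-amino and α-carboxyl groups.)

Positive (K, R): none → +0.
Negative (D, E): none → −0.
Net charge = (+0) + (−0) = 0.

0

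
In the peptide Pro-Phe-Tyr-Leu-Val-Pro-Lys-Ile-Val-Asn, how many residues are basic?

The basic amino acids are Lys (K), Arg (R), and His (H).
Matching residues: Lys7.

1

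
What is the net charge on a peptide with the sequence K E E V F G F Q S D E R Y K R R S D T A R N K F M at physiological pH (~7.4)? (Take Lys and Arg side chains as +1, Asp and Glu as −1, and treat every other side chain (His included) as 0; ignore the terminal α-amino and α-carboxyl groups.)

+2

Positive (K, R): K1, R12, K14, R15, R16, R21, K23 → +7.
Negative (D, E): E2, E3, D10, E11, D18 → −5.
Net charge = (+7) + (−5) = +2.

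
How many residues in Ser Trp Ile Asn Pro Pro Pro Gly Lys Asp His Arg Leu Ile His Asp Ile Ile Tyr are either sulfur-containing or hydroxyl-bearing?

2

Sulfur-containing: C, M. Hydroxyl-bearing: S, T, Y.
Sulfur-containing residues here: none (0).
Hydroxyl-bearing residues here: Ser1, Tyr19 (2).
The two groups share no amino acid, so total = 0 + 2 = 2.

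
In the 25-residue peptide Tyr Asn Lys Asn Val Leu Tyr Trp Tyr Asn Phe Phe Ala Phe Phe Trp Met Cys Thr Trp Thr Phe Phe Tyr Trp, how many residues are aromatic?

Phenylalanine (F), tryptophan (W), and tyrosine (Y) have aromatic ring side chains.
Matching residues: Tyr1, Tyr7, Trp8, Tyr9, Phe11, Phe12, Phe14, Phe15, Trp16, Trp20, Phe22, Phe23, Tyr24, Trp25.

14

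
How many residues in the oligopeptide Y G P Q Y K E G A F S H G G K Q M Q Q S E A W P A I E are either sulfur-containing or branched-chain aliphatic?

Sulfur-containing: C, M. Branched-chain aliphatic: I, L, V.
Sulfur-containing residues here: M17 (1).
Branched-chain aliphatic residues here: I26 (1).
The two groups share no amino acid, so total = 1 + 1 = 2.

2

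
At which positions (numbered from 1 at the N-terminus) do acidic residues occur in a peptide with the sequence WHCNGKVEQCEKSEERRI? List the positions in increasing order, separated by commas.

8, 11, 14, 15

Only D (aspartate) and E (glutamate) carry a side-chain carboxylic acid.
Matching residues: E8, E11, E14, E15.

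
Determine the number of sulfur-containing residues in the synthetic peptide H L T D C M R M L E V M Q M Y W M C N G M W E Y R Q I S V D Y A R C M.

The sulfur-bearing residues are cysteine (–SH) and methionine (–S–CH₃).
Matching residues: C5, M6, M8, M12, M14, M17, C18, M21, C34, M35.

10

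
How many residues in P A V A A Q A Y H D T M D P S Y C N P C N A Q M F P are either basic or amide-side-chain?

Basic: H, K, R. Amide-side-chain: N, Q.
Basic residues here: H9 (1).
Amide-side-chain residues here: Q6, N18, N21, Q23 (4).
The two groups share no amino acid, so total = 1 + 4 = 5.

5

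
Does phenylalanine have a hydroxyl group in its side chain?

No

The –OH-bearing residues are Ser, Thr (aliphatic alcohols), and Tyr (phenol).
Phenylalanine is not in this group.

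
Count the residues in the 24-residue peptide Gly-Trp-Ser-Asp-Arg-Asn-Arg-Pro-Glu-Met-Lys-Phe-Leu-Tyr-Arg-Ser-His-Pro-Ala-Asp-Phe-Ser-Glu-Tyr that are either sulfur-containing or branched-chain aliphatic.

Sulfur-containing: C, M. Branched-chain aliphatic: I, L, V.
Sulfur-containing residues here: Met10 (1).
Branched-chain aliphatic residues here: Leu13 (1).
The two groups share no amino acid, so total = 1 + 1 = 2.

2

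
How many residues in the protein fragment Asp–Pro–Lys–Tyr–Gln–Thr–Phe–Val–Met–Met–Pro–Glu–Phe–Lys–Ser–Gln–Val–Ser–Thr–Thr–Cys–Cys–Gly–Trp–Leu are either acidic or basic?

4

Acidic: D, E. Basic: H, K, R.
Acidic residues here: Asp1, Glu12 (2).
Basic residues here: Lys3, Lys14 (2).
The two groups share no amino acid, so total = 2 + 2 = 4.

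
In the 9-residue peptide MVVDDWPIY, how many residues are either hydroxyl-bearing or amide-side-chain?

Hydroxyl-bearing: S, T, Y. Amide-side-chain: N, Q.
Hydroxyl-bearing residues here: Y9 (1).
Amide-side-chain residues here: none (0).
The two groups share no amino acid, so total = 1 + 0 = 1.

1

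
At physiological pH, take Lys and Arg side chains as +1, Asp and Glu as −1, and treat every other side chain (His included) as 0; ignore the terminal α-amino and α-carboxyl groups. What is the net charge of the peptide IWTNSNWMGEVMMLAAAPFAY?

Positive (K, R): none → +0.
Negative (D, E): E10 → −1.
Net charge = (+0) + (−1) = −1.

-1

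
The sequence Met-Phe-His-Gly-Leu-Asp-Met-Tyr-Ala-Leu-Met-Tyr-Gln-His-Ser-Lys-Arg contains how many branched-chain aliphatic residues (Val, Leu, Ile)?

Matching residues: Leu5, Leu10.

2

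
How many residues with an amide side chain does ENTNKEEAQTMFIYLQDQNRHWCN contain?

Only N (asparagine) and Q (glutamine) carry a side-chain carboxamide.
Matching residues: N2, N4, Q9, Q16, Q18, N19, N24.

7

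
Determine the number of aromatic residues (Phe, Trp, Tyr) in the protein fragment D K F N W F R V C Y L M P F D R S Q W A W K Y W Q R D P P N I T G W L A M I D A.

10

Matching residues: F3, W5, F6, Y10, F14, W19, W21, Y23, W24, W34.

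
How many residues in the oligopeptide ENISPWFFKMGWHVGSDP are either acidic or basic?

Acidic: D, E. Basic: H, K, R.
Acidic residues here: E1, D17 (2).
Basic residues here: K9, H13 (2).
The two groups share no amino acid, so total = 2 + 2 = 4.

4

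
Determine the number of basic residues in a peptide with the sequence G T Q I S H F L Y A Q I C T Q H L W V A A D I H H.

Lysine (K), arginine (R), and histidine (H) have basic, nitrogen-containing side chains.
Matching residues: H6, H16, H24, H25.

4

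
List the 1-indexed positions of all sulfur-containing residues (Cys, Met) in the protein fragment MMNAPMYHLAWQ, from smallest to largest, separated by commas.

Matching residues: M1, M2, M6.

1, 2, 6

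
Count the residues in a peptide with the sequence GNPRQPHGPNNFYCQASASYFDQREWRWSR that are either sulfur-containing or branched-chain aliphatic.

1

Sulfur-containing: C, M. Branched-chain aliphatic: I, L, V.
Sulfur-containing residues here: C14 (1).
Branched-chain aliphatic residues here: none (0).
The two groups share no amino acid, so total = 1 + 0 = 1.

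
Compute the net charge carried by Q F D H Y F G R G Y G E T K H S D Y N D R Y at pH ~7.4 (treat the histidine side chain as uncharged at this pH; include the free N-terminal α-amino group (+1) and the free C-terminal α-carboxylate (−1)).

-1

The side chains ionized at physiological pH are Lys/Arg (+1) and Asp/Glu (−1); with His treated as neutral, nothing else contributes.
Positive (K, R): R8, K14, R21 → +3.
Negative (D, E): D3, E12, D17, D20 → −4.
The N-terminus (+1) and C-terminus (−1) cancel.
Net charge = (+3) + (−4) = −1.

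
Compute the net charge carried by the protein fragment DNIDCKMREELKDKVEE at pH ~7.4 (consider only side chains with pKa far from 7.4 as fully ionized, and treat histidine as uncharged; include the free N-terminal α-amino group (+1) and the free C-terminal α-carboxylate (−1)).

At pH ~7.4 the Lys and Arg side chains are protonated (+1), the Asp and Glu side chains are deprotonated (−1), and with His taken as neutral all other side chains carry no charge.
Positive (K, R): K6, R8, K12, K14 → +4.
Negative (D, E): D1, D4, E9, E10, D13, E16, E17 → −7.
The N-terminus (+1) and C-terminus (−1) cancel.
Net charge = (+4) + (−7) = −3.

-3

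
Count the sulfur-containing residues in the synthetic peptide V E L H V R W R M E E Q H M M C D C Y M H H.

6

Only Cys (C) and Met (M) have a sulfur atom in the side chain.
Matching residues: M9, M14, M15, C16, C18, M20.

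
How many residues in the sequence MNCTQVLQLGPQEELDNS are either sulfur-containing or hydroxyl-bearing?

Sulfur-containing: C, M. Hydroxyl-bearing: S, T, Y.
Sulfur-containing residues here: M1, C3 (2).
Hydroxyl-bearing residues here: T4, S18 (2).
The two groups share no amino acid, so total = 2 + 2 = 4.

4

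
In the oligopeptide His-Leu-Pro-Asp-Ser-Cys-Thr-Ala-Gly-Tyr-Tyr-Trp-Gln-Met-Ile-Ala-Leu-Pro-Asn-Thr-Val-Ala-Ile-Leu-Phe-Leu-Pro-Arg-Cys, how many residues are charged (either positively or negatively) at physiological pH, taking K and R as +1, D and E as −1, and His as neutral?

2

Charged side chains at pH ~7.4: K, R (positive); D, E (negative).
Matching residues: Asp4, Arg28.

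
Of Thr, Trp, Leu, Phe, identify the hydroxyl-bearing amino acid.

Thr

Serine (S), threonine (T), and tyrosine (Y) each carry a hydroxyl group on the side chain.
Of the listed options, only Thr belongs to this group.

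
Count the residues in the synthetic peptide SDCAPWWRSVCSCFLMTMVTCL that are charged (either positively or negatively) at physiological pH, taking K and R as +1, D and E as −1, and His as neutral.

2

Charged side chains at pH ~7.4: K, R (positive); D, E (negative).
Matching residues: D2, R8.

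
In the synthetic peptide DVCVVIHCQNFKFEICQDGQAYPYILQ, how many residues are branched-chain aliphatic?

7

The BCAAs are Val, Leu, and Ile — aliphatic side chains with a branch point.
Matching residues: V2, V4, V5, I6, I15, I25, L26.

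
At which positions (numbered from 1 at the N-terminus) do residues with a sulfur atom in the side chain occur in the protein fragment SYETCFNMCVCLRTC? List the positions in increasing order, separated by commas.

The sulfur-bearing residues are cysteine (–SH) and methionine (–S–CH₃).
Matching residues: C5, M8, C9, C11, C15.

5, 8, 9, 11, 15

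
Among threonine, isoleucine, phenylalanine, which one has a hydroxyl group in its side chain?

threonine

The –OH-bearing residues are Ser, Thr (aliphatic alcohols), and Tyr (phenol).
Of the listed options, only threonine belongs to this group.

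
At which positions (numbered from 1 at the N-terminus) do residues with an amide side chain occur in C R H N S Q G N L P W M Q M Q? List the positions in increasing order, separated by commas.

The amide-side-chain residues are Asn (N) and Gln (Q).
Matching residues: N4, Q6, N8, Q13, Q15.

4, 6, 8, 13, 15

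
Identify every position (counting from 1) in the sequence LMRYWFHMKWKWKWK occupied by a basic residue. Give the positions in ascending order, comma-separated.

The basic amino acids are Lys (K), Arg (R), and His (H).
Matching residues: R3, H7, K9, K11, K13, K15.

3, 7, 9, 11, 13, 15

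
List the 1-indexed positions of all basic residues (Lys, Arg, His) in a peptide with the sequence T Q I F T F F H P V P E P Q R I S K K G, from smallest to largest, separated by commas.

8, 15, 18, 19

Matching residues: H8, R15, K18, K19.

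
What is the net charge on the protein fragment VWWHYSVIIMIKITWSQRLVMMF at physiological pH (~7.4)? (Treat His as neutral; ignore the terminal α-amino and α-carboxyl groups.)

At pH ~7.4 the Lys and Arg side chains are protonated (+1), the Asp and Glu side chains are deprotonated (−1), and with His taken as neutral all other side chains carry no charge.
Positive (K, R): K12, R18 → +2.
Negative (D, E): none → −0.
Net charge = (+2) + (−0) = +2.

+2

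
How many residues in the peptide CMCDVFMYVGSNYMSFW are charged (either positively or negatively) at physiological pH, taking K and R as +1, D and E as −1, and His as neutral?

Charged side chains at pH ~7.4: K, R (positive); D, E (negative).
Matching residues: D4.

1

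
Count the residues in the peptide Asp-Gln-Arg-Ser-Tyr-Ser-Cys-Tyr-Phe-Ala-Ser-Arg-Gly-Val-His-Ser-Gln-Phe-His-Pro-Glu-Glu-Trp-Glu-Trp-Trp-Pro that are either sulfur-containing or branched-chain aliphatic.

Sulfur-containing: C, M. Branched-chain aliphatic: I, L, V.
Sulfur-containing residues here: Cys7 (1).
Branched-chain aliphatic residues here: Val14 (1).
The two groups share no amino acid, so total = 1 + 1 = 2.

2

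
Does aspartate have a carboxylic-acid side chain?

Aspartate (D) and glutamate (E) have carboxylic-acid side chains and are the acidic amino acids.
Aspartate is in this group.

Yes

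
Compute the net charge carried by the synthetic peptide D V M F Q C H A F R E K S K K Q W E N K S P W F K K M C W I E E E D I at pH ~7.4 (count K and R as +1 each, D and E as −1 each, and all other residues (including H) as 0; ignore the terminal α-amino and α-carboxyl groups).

0

Positive (K, R): R10, K12, K14, K15, K20, K25, K26 → +7.
Negative (D, E): D1, E11, E18, E31, E32, E33, D34 → −7.
Net charge = (+7) + (−7) = 0.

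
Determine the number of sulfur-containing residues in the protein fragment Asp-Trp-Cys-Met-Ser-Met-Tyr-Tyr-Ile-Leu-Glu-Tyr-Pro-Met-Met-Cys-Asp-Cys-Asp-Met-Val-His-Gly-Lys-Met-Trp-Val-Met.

10

Cysteine (C, thiol) and methionine (M, thioether) are the two sulfur-containing amino acids.
Matching residues: Cys3, Met4, Met6, Met14, Met15, Cys16, Cys18, Met20, Met25, Met28.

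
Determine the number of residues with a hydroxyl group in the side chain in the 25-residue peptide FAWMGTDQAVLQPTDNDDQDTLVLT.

4

S, T, and Y are the three residues with a side-chain hydroxyl.
Matching residues: T6, T14, T21, T25.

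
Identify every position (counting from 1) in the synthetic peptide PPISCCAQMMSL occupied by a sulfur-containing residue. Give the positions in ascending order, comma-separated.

5, 6, 9, 10

Only Cys (C) and Met (M) have a sulfur atom in the side chain.
Matching residues: C5, C6, M9, M10.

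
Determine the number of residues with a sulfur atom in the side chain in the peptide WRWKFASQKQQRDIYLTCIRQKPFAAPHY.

Only Cys (C) and Met (M) have a sulfur atom in the side chain.
Matching residues: C18.

1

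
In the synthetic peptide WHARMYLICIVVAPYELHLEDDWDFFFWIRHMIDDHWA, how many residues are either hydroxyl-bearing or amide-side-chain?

2

Hydroxyl-bearing: S, T, Y. Amide-side-chain: N, Q.
Hydroxyl-bearing residues here: Y6, Y15 (2).
Amide-side-chain residues here: none (0).
The two groups share no amino acid, so total = 2 + 0 = 2.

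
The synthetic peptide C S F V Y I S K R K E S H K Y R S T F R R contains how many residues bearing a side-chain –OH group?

7

Serine (S), threonine (T), and tyrosine (Y) each carry a hydroxyl group on the side chain.
Matching residues: S2, Y5, S7, S12, Y15, S17, T18.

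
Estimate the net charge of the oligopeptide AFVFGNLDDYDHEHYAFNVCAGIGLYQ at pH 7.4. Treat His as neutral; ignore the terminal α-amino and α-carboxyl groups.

-4

At pH ~7.4 the Lys and Arg side chains are protonated (+1), the Asp and Glu side chains are deprotonated (−1), and with His taken as neutral all other side chains carry no charge.
Positive (K, R): none → +0.
Negative (D, E): D8, D9, D11, E13 → −4.
Net charge = (+0) + (−4) = −4.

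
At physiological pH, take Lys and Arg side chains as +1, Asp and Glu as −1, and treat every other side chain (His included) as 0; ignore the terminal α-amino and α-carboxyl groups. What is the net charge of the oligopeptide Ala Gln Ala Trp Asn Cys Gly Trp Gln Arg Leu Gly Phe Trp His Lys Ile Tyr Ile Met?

Positive (K, R): Arg10, Lys16 → +2.
Negative (D, E): none → −0.
Net charge = (+2) + (−0) = +2.

+2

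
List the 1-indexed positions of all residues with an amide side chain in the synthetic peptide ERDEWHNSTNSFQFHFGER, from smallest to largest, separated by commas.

7, 10, 13

Asparagine (N) and glutamine (Q) have uncharged amide side chains.
Matching residues: N7, N10, Q13.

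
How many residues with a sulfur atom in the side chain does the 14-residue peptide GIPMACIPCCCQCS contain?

6

Cysteine (C, thiol) and methionine (M, thioether) are the two sulfur-containing amino acids.
Matching residues: M4, C6, C9, C10, C11, C13.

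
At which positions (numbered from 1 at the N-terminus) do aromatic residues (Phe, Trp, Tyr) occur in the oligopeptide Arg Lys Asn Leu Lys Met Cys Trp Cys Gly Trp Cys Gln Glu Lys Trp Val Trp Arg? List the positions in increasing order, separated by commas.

Matching residues: Trp8, Trp11, Trp16, Trp18.

8, 11, 16, 18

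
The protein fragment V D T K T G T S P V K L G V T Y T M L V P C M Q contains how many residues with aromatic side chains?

1

Phenylalanine (F), tryptophan (W), and tyrosine (Y) have aromatic ring side chains.
Matching residues: Y16.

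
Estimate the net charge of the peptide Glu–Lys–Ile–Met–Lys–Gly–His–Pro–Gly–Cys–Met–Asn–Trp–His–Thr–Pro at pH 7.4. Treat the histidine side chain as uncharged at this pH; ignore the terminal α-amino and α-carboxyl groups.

Near pH 7.4, K and R contribute +1 each, D and E contribute −1 each, and every other side chain (His included, as stated) is uncharged.
Positive (K, R): Lys2, Lys5 → +2.
Negative (D, E): Glu1 → −1.
Net charge = (+2) + (−1) = +1.

+1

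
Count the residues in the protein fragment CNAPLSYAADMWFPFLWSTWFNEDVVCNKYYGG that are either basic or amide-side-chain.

Basic: H, K, R. Amide-side-chain: N, Q.
Basic residues here: K29 (1).
Amide-side-chain residues here: N2, N22, N28 (3).
The two groups share no amino acid, so total = 1 + 3 = 4.

4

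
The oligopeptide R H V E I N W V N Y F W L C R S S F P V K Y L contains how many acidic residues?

The acidic residues are Asp (D) and Glu (E), whose side chains end in a carboxylate group.
Matching residues: E4.

1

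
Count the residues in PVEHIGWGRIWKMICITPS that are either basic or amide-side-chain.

Basic: H, K, R. Amide-side-chain: N, Q.
Basic residues here: H4, R9, K12 (3).
Amide-side-chain residues here: none (0).
The two groups share no amino acid, so total = 3 + 0 = 3.

3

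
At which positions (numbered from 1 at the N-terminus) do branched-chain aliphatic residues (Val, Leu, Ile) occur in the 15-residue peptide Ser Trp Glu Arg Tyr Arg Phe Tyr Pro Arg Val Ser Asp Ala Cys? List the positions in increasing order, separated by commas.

Matching residues: Val11.

11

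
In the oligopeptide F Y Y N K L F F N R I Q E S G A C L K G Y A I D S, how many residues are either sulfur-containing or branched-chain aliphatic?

Sulfur-containing: C, M. Branched-chain aliphatic: I, L, V.
Sulfur-containing residues here: C17 (1).
Branched-chain aliphatic residues here: L6, I11, L18, I23 (4).
The two groups share no amino acid, so total = 1 + 4 = 5.

5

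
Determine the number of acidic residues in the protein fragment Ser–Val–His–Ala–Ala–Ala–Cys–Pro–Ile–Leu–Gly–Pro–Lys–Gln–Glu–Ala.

1

Only D (aspartate) and E (glutamate) carry a side-chain carboxylic acid.
Matching residues: Glu15.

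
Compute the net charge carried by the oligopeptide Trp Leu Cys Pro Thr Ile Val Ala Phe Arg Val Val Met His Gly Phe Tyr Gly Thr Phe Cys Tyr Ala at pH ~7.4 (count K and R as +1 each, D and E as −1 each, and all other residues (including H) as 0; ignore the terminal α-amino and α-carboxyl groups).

Positive (K, R): Arg10 → +1.
Negative (D, E): none → −0.
Net charge = (+1) + (−0) = +1.

+1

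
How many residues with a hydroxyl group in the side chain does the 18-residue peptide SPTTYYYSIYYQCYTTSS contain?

14

S, T, and Y are the three residues with a side-chain hydroxyl.
Matching residues: S1, T3, T4, Y5, Y6, Y7, S8, Y10, Y11, Y14, T15, T16, S17, S18.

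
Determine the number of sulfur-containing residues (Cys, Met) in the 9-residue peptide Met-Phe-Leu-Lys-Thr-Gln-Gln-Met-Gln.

2

Matching residues: Met1, Met8.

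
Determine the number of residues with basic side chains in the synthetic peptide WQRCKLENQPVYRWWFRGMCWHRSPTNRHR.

K, R, and H are the three residues with basic side chains (ε-amine, guanidinium, and imidazole respectively).
Matching residues: R3, K5, R13, R17, H22, R23, R28, H29, R30.

9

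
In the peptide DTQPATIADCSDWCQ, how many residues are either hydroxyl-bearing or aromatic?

Hydroxyl-bearing: S, T, Y. Aromatic: F, W, Y.
Hydroxyl-bearing residues here: T2, T6, S11 (3).
Aromatic residues here: W13 (1).
(Y belongs to both groups, but none appear in this sequence.) Total = 3 + 1 = 4.

4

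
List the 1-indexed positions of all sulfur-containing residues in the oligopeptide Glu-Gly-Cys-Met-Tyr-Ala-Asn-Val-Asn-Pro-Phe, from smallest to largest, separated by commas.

The sulfur-bearing residues are cysteine (–SH) and methionine (–S–CH₃).
Matching residues: Cys3, Met4.

3, 4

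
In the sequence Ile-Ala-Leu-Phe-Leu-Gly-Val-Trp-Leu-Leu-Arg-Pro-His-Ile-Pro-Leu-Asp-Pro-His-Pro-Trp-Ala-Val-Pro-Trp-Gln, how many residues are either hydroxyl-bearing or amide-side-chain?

Hydroxyl-bearing: S, T, Y. Amide-side-chain: N, Q.
Hydroxyl-bearing residues here: none (0).
Amide-side-chain residues here: Gln26 (1).
The two groups share no amino acid, so total = 0 + 1 = 1.

1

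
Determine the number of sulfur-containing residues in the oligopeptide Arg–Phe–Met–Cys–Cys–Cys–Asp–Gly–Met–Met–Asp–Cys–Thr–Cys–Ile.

The sulfur-bearing residues are cysteine (–SH) and methionine (–S–CH₃).
Matching residues: Met3, Cys4, Cys5, Cys6, Met9, Met10, Cys12, Cys14.

8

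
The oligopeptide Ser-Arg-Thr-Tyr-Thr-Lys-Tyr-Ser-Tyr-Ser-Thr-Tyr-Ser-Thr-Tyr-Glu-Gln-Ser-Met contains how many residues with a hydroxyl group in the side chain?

14

The –OH-bearing residues are Ser, Thr (aliphatic alcohols), and Tyr (phenol).
Matching residues: Ser1, Thr3, Tyr4, Thr5, Tyr7, Ser8, Tyr9, Ser10, Thr11, Tyr12, Ser13, Thr14, Tyr15, Ser18.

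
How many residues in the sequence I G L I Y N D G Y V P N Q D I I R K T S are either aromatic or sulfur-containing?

Aromatic: F, W, Y. Sulfur-containing: C, M.
Aromatic residues here: Y5, Y9 (2).
Sulfur-containing residues here: none (0).
The two groups share no amino acid, so total = 2 + 0 = 2.

2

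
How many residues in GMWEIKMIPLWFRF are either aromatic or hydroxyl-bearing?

4

Aromatic: F, W, Y. Hydroxyl-bearing: S, T, Y.
Aromatic residues here: W3, W11, F12, F14 (4).
Hydroxyl-bearing residues here: none (0).
(Y belongs to both groups, but none appear in this sequence.) Total = 4 + 0 = 4.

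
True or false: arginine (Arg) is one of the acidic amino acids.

False

The acidic residues are Asp (D) and Glu (E), whose side chains end in a carboxylate group.
Arginine is not in this group.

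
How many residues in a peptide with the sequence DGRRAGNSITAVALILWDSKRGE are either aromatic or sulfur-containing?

Aromatic: F, W, Y. Sulfur-containing: C, M.
Aromatic residues here: W17 (1).
Sulfur-containing residues here: none (0).
The two groups share no amino acid, so total = 1 + 0 = 1.

1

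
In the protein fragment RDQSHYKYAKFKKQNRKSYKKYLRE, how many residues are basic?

11

The basic amino acids are Lys (K), Arg (R), and His (H).
Matching residues: R1, H5, K7, K10, K12, K13, R16, K17, K20, K21, R24.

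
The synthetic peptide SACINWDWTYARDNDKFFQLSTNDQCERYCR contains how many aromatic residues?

6

Phenylalanine (F), tryptophan (W), and tyrosine (Y) have aromatic ring side chains.
Matching residues: W6, W8, Y10, F17, F18, Y29.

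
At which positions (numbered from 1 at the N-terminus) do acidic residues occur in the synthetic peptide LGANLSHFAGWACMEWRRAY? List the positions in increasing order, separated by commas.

15

Only D (aspartate) and E (glutamate) carry a side-chain carboxylic acid.
Matching residues: E15.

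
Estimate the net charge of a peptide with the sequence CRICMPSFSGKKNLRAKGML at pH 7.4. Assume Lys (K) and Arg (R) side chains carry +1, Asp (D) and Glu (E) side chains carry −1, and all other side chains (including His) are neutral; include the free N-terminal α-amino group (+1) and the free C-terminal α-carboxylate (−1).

Positive (K, R): R2, K11, K12, R15, K17 → +5.
Negative (D, E): none → −0.
The N-terminus (+1) and C-terminus (−1) cancel.
Net charge = (+5) + (−0) = +5.

+5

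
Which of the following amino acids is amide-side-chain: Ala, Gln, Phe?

Gln

Asparagine (N) and glutamine (Q) have uncharged amide side chains.
Of the listed options, only Gln belongs to this group.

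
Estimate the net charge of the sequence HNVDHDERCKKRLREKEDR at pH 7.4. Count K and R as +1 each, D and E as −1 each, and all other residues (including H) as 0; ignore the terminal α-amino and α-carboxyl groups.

+1

Positive (K, R): R8, K10, K11, R12, R14, K16, R19 → +7.
Negative (D, E): D4, D6, E7, E15, E17, D18 → −6.
Net charge = (+7) + (−6) = +1.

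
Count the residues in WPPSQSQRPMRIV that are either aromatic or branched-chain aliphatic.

Aromatic: F, W, Y. Branched-chain aliphatic: I, L, V.
Aromatic residues here: W1 (1).
Branched-chain aliphatic residues here: I12, V13 (2).
The two groups share no amino acid, so total = 1 + 2 = 3.

3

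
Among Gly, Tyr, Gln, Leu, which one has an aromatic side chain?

Tyr

The aromatic amino acids are Phe (F, benzyl), Trp (W, indole), and Tyr (Y, phenol).
Of the listed options, only Tyr belongs to this group.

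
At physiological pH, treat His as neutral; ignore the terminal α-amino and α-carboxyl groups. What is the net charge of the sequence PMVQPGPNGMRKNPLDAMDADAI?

The side chains ionized at physiological pH are Lys/Arg (+1) and Asp/Glu (−1); with His treated as neutral, nothing else contributes.
Positive (K, R): R11, K12 → +2.
Negative (D, E): D16, D19, D21 → −3.
Net charge = (+2) + (−3) = −1.

-1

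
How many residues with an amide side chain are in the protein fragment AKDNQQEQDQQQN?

8

Only N (asparagine) and Q (glutamine) carry a side-chain carboxamide.
Matching residues: N4, Q5, Q6, Q8, Q10, Q11, Q12, N13.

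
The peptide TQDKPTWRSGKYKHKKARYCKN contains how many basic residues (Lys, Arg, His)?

Matching residues: K4, R8, K11, K13, H14, K15, K16, R18, K21.

9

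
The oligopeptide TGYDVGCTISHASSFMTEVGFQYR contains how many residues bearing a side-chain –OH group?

The –OH-bearing residues are Ser, Thr (aliphatic alcohols), and Tyr (phenol).
Matching residues: T1, Y3, T8, S10, S13, S14, T17, Y23.

8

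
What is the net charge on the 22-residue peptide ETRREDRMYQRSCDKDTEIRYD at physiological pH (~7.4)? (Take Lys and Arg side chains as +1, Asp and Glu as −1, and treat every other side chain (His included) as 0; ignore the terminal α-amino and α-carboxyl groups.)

-1

Positive (K, R): R3, R4, R7, R11, K15, R20 → +6.
Negative (D, E): E1, E5, D6, D14, D16, E18, D22 → −7.
Net charge = (+6) + (−7) = −1.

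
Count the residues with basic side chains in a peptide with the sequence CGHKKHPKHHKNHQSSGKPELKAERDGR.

13

Lysine (K), arginine (R), and histidine (H) have basic, nitrogen-containing side chains.
Matching residues: H3, K4, K5, H6, K8, H9, H10, K11, H13, K18, K22, R25, R28.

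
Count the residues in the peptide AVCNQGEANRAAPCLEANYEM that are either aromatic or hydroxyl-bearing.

1

Aromatic: F, W, Y. Hydroxyl-bearing: S, T, Y.
Aromatic residues here: Y19 (1).
Hydroxyl-bearing residues here: Y19 (1).
Y is in both groups, so the 1 Y residue must not be double-counted.
Total = 1 + 1 − 1 = 1.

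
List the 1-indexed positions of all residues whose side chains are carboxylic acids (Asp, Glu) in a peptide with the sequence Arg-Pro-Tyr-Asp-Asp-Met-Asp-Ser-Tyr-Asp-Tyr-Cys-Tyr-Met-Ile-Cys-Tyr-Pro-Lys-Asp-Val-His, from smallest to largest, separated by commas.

Matching residues: Asp4, Asp5, Asp7, Asp10, Asp20.

4, 5, 7, 10, 20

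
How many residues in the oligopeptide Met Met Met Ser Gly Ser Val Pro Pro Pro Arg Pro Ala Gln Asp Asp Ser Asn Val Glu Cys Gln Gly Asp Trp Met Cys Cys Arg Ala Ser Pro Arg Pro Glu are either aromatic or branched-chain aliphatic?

3

Aromatic: F, W, Y. Branched-chain aliphatic: I, L, V.
Aromatic residues here: Trp25 (1).
Branched-chain aliphatic residues here: Val7, Val19 (2).
The two groups share no amino acid, so total = 1 + 2 = 3.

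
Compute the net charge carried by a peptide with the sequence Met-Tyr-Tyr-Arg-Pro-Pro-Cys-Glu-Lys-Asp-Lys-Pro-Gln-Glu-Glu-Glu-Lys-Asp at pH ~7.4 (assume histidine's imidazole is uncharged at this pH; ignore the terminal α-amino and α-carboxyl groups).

-2

The side chains ionized at physiological pH are Lys/Arg (+1) and Asp/Glu (−1); with His treated as neutral, nothing else contributes.
Positive (K, R): Arg4, Lys9, Lys11, Lys17 → +4.
Negative (D, E): Glu8, Asp10, Glu14, Glu15, Glu16, Asp18 → −6.
Net charge = (+4) + (−6) = −2.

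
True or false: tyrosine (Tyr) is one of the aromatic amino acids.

F, W, and Y each carry an aromatic ring on the side chain.
Tyrosine is in this group.

True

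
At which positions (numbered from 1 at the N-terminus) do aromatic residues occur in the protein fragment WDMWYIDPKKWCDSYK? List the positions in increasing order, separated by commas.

1, 4, 5, 11, 15

Phenylalanine (F), tryptophan (W), and tyrosine (Y) have aromatic ring side chains.
Matching residues: W1, W4, Y5, W11, Y15.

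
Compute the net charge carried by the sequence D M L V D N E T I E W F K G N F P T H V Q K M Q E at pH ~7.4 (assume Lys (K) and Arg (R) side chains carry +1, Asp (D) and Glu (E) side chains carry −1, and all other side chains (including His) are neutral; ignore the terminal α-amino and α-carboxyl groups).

Positive (K, R): K13, K22 → +2.
Negative (D, E): D1, D5, E7, E10, E25 → −5.
Net charge = (+2) + (−5) = −3.

-3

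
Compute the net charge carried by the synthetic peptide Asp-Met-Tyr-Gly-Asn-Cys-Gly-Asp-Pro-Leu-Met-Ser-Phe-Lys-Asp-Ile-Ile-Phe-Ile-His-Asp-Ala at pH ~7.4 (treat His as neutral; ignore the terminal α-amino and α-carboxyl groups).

-3

At pH ~7.4 the Lys and Arg side chains are protonated (+1), the Asp and Glu side chains are deprotonated (−1), and with His taken as neutral all other side chains carry no charge.
Positive (K, R): Lys14 → +1.
Negative (D, E): Asp1, Asp8, Asp15, Asp21 → −4.
Net charge = (+1) + (−4) = −3.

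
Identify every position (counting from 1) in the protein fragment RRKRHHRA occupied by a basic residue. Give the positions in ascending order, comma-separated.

Lysine (K), arginine (R), and histidine (H) have basic, nitrogen-containing side chains.
Matching residues: R1, R2, K3, R4, H5, H6, R7.

1, 2, 3, 4, 5, 6, 7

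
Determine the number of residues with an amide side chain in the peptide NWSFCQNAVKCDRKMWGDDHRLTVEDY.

3

Asparagine (N) and glutamine (Q) have uncharged amide side chains.
Matching residues: N1, Q6, N7.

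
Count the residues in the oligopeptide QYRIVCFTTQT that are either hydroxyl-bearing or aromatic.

5

Hydroxyl-bearing: S, T, Y. Aromatic: F, W, Y.
Hydroxyl-bearing residues here: Y2, T8, T9, T11 (4).
Aromatic residues here: Y2, F7 (2).
Y is in both groups, so the 1 Y residue must not be double-counted.
Total = 4 + 2 − 1 = 5.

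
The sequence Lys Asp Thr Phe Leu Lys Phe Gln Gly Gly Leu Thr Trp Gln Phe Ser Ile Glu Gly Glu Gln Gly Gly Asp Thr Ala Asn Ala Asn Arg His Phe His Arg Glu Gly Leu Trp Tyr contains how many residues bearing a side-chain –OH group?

Serine (S), threonine (T), and tyrosine (Y) each carry a hydroxyl group on the side chain.
Matching residues: Thr3, Thr12, Ser16, Thr25, Tyr39.

5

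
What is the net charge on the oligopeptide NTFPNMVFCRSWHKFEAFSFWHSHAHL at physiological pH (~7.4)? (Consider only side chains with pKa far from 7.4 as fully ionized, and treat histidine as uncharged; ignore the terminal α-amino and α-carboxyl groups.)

+1

The side chains ionized at physiological pH are Lys/Arg (+1) and Asp/Glu (−1); with His treated as neutral, nothing else contributes.
Positive (K, R): R10, K14 → +2.
Negative (D, E): E16 → −1.
Net charge = (+2) + (−1) = +1.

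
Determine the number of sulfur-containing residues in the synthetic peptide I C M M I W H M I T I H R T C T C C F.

Only Cys (C) and Met (M) have a sulfur atom in the side chain.
Matching residues: C2, M3, M4, M8, C15, C17, C18.

7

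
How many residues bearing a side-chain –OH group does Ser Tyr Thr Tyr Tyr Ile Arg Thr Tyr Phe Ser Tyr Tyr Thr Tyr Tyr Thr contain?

14

The –OH-bearing residues are Ser, Thr (aliphatic alcohols), and Tyr (phenol).
Matching residues: Ser1, Tyr2, Thr3, Tyr4, Tyr5, Thr8, Tyr9, Ser11, Tyr12, Tyr13, Thr14, Tyr15, Tyr16, Thr17.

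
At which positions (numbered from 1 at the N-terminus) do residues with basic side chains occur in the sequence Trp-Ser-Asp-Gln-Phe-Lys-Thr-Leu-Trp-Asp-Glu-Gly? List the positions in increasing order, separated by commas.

6

The basic amino acids are Lys (K), Arg (R), and His (H).
Matching residues: Lys6.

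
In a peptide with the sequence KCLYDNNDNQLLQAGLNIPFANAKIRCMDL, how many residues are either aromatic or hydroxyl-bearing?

Aromatic: F, W, Y. Hydroxyl-bearing: S, T, Y.
Aromatic residues here: Y4, F20 (2).
Hydroxyl-bearing residues here: Y4 (1).
Y is in both groups, so the 1 Y residue must not be double-counted.
Total = 2 + 1 − 1 = 2.

2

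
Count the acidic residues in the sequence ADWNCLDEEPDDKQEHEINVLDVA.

The acidic residues are Asp (D) and Glu (E), whose side chains end in a carboxylate group.
Matching residues: D2, D7, E8, E9, D11, D12, E15, E17, D22.

9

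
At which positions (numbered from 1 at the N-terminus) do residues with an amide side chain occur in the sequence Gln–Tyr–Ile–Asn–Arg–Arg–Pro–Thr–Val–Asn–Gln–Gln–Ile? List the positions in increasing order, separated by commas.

The amide-side-chain residues are Asn (N) and Gln (Q).
Matching residues: Gln1, Asn4, Asn10, Gln11, Gln12.

1, 4, 10, 11, 12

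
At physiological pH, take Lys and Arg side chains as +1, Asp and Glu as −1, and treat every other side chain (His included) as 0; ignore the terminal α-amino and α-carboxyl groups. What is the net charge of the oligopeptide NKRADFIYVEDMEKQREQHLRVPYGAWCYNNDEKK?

0

Positive (K, R): K2, R3, K14, R16, R21, K34, K35 → +7.
Negative (D, E): D5, E10, D11, E13, E17, D32, E33 → −7.
Net charge = (+7) + (−7) = 0.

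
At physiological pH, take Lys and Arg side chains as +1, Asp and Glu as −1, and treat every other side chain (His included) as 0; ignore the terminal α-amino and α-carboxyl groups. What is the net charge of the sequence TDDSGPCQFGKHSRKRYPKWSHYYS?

Positive (K, R): K11, R14, K15, R16, K19 → +5.
Negative (D, E): D2, D3 → −2.
Net charge = (+5) + (−2) = +3.

+3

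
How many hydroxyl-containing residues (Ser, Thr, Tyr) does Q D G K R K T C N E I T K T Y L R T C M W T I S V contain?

Matching residues: T7, T12, T14, Y15, T18, T22, S24.

7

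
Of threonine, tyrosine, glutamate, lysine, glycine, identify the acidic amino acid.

Aspartate (D) and glutamate (E) have carboxylic-acid side chains and are the acidic amino acids.
Of the listed options, only glutamate belongs to this group.

glutamate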